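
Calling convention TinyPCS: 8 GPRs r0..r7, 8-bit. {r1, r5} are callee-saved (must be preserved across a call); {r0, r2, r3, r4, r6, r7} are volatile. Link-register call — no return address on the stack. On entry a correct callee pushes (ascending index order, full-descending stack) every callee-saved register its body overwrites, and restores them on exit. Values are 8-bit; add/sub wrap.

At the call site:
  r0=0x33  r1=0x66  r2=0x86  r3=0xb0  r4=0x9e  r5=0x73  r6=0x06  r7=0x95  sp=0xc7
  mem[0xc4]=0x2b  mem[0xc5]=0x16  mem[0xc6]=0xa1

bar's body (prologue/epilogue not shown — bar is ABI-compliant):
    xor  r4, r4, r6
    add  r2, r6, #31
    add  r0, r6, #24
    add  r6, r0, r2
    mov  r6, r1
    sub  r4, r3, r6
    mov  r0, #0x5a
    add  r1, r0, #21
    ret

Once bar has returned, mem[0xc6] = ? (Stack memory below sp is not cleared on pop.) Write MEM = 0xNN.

MEM = 0x66

prologue: push r1 -> mem[0xc6]=0x66, sp=0xc6
body[0] xor  r4, r4, r6 -> r4=0x98
body[1] add  r2, r6, #31 -> r2=0x25
body[2] add  r0, r6, #24 -> r0=0x1e
body[3] add  r6, r0, r2 -> r6=0x43
body[4] mov  r6, r1 -> r6=0x66
body[5] sub  r4, r3, r6 -> r4=0x4a
body[6] mov  r0, #0x5a -> r0=0x5a
body[7] add  r1, r0, #21 -> r1=0x6f
epilogue: pop r1=0x66, sp=0xc7
prologue pushed ['r1'] at ['0xc6']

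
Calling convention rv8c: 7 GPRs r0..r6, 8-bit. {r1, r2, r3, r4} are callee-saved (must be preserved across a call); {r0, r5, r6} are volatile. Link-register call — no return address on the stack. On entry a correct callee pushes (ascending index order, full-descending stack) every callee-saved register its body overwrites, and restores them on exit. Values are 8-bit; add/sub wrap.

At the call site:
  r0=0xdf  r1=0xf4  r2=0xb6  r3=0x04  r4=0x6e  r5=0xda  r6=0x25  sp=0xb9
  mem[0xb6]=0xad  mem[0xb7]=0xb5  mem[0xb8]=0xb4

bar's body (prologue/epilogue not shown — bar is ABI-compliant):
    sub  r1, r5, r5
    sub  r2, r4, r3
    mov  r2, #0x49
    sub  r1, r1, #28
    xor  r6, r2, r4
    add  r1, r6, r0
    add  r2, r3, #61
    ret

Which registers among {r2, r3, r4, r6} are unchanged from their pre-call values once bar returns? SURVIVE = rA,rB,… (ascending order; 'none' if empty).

SURVIVE = r2,r3,r4

prologue: push r1 → mem[0xb8]=0xf4, sp=0xb8
prologue: push r2 → mem[0xb7]=0xb6, sp=0xb7
body[0] sub  r1, r5, r5 → r1=0x00
body[1] sub  r2, r4, r3 → r2=0x6a
body[2] mov  r2, #0x49 → r2=0x49
body[3] sub  r1, r1, #28 → r1=0xe4
body[4] xor  r6, r2, r4 → r6=0x27
body[5] add  r1, r6, r0 → r1=0x06
body[6] add  r2, r3, #61 → r2=0x41
epilogue: pop r2=0xb6, sp=0xb8
epilogue: pop r1=0xf4, sp=0xb9
r2: callee-saved, written=True
r3: callee-saved, written=False
r4: callee-saved, written=False
r6: caller-saved, written=True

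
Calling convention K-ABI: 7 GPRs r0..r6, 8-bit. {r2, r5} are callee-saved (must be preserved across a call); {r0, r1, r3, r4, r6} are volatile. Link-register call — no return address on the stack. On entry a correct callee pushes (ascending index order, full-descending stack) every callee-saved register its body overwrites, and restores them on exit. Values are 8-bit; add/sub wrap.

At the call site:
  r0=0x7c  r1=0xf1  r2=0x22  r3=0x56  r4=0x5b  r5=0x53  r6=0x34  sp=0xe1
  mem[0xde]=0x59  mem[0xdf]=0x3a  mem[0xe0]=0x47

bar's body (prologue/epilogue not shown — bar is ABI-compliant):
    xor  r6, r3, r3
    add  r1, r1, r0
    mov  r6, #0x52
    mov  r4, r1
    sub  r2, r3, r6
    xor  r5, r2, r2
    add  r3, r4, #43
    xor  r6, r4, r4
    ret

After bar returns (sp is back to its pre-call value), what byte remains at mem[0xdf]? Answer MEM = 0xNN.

prologue: push r2 → mem[0xe0]=0x22, sp=0xe0
prologue: push r5 → mem[0xdf]=0x53, sp=0xdf
body[0] xor  r6, r3, r3 → r6=0x00
body[1] add  r1, r1, r0 → r1=0x6d
body[2] mov  r6, #0x52 → r6=0x52
body[3] mov  r4, r1 → r4=0x6d
body[4] sub  r2, r3, r6 → r2=0x04
body[5] xor  r5, r2, r2 → r5=0x00
body[6] add  r3, r4, #43 → r3=0x98
body[7] xor  r6, r4, r4 → r6=0x00
epilogue: pop r5=0x53, sp=0xe0
epilogue: pop r2=0x22, sp=0xe1
prologue pushed ['r2', 'r5'] at ['0xe0', '0xdf']

MEM = 0x53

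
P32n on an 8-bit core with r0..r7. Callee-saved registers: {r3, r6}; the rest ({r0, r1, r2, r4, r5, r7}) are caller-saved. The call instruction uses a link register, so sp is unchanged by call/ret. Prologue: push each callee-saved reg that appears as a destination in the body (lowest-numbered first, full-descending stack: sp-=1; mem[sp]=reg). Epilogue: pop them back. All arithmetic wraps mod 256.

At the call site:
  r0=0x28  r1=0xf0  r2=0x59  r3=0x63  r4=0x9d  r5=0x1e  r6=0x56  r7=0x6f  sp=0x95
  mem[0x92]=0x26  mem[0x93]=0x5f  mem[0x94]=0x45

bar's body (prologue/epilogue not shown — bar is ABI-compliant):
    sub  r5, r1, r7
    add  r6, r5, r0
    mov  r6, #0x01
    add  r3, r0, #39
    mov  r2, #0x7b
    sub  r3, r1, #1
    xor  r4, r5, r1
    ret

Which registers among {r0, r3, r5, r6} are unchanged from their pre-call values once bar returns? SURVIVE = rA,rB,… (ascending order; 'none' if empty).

prologue: push r3 -> mem[0x94]=0x63, sp=0x94
prologue: push r6 -> mem[0x93]=0x56, sp=0x93
body[0] sub  r5, r1, r7 -> r5=0x81
body[1] add  r6, r5, r0 -> r6=0xa9
body[2] mov  r6, #0x01 -> r6=0x01
body[3] add  r3, r0, #39 -> r3=0x4f
body[4] mov  r2, #0x7b -> r2=0x7b
body[5] sub  r3, r1, #1 -> r3=0xef
body[6] xor  r4, r5, r1 -> r4=0x71
epilogue: pop r6=0x56, sp=0x94
epilogue: pop r3=0x63, sp=0x95
r0: caller-saved, written=False
r3: callee-saved, written=True
r5: caller-saved, written=True
r6: callee-saved, written=True

SURVIVE = r0,r3,r6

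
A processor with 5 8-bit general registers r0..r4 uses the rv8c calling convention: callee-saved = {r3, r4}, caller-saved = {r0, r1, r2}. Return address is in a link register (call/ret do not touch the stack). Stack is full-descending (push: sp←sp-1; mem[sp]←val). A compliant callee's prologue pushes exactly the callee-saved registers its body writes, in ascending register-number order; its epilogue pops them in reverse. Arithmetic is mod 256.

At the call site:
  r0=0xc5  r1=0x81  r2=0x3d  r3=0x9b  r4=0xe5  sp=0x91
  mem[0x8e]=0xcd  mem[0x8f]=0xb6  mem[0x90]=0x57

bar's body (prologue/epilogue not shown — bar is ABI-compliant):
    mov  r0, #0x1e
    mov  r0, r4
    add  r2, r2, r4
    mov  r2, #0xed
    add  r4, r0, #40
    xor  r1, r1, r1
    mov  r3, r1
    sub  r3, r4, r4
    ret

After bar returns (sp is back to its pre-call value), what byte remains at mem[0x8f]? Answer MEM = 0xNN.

MEM = 0xe5

prologue: push r3 -> mem[0x90]=0x9b, sp=0x90
prologue: push r4 -> mem[0x8f]=0xe5, sp=0x8f
body[0] mov  r0, #0x1e -> r0=0x1e
body[1] mov  r0, r4 -> r0=0xe5
body[2] add  r2, r2, r4 -> r2=0x22
body[3] mov  r2, #0xed -> r2=0xed
body[4] add  r4, r0, #40 -> r4=0x0d
body[5] xor  r1, r1, r1 -> r1=0x00
body[6] mov  r3, r1 -> r3=0x00
body[7] sub  r3, r4, r4 -> r3=0x00
epilogue: pop r4=0xe5, sp=0x90
epilogue: pop r3=0x9b, sp=0x91
prologue pushed ['r3', 'r4'] at ['0x90', '0x8f']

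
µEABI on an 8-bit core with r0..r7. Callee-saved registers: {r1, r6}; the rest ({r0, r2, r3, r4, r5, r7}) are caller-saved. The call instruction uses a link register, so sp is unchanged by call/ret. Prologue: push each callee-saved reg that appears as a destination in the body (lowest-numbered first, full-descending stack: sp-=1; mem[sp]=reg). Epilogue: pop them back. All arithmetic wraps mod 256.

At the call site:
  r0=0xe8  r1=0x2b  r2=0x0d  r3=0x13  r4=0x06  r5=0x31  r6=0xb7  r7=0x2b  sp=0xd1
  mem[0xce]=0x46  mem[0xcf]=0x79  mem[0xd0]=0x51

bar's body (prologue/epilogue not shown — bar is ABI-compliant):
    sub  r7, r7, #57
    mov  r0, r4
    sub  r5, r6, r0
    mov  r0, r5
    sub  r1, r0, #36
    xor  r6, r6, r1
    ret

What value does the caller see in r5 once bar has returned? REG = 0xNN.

prologue: push r1 -> mem[0xd0]=0x2b, sp=0xd0
prologue: push r6 -> mem[0xcf]=0xb7, sp=0xcf
body[0] sub  r7, r7, #57 -> r7=0xf2
body[1] mov  r0, r4 -> r0=0x06
body[2] sub  r5, r6, r0 -> r5=0xb1
body[3] mov  r0, r5 -> r0=0xb1
body[4] sub  r1, r0, #36 -> r1=0x8d
body[5] xor  r6, r6, r1 -> r6=0x3a
epilogue: pop r6=0xb7, sp=0xd0
epilogue: pop r1=0x2b, sp=0xd1
r5 is caller-saved -> body value

REG = 0xb1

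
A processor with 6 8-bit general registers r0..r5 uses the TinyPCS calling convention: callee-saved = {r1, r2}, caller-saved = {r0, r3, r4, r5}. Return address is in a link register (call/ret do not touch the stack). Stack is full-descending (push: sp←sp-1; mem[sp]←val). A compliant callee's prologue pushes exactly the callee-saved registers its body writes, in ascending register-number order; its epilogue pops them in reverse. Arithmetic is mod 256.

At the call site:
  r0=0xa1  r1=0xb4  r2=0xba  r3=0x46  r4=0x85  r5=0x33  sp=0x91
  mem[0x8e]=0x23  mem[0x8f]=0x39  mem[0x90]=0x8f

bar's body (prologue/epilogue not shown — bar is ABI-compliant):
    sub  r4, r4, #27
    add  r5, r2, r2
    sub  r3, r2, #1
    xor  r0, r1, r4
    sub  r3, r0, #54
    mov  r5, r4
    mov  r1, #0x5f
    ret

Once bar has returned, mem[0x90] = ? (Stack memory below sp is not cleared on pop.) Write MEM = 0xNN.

MEM = 0xb4

prologue: push r1 → mem[0x90]=0xb4, sp=0x90
body[0] sub  r4, r4, #27 → r4=0x6a
body[1] add  r5, r2, r2 → r5=0x74
body[2] sub  r3, r2, #1 → r3=0xb9
body[3] xor  r0, r1, r4 → r0=0xde
body[4] sub  r3, r0, #54 → r3=0xa8
body[5] mov  r5, r4 → r5=0x6a
body[6] mov  r1, #0x5f → r1=0x5f
epilogue: pop r1=0xb4, sp=0x91
prologue pushed ['r1'] at ['0x90']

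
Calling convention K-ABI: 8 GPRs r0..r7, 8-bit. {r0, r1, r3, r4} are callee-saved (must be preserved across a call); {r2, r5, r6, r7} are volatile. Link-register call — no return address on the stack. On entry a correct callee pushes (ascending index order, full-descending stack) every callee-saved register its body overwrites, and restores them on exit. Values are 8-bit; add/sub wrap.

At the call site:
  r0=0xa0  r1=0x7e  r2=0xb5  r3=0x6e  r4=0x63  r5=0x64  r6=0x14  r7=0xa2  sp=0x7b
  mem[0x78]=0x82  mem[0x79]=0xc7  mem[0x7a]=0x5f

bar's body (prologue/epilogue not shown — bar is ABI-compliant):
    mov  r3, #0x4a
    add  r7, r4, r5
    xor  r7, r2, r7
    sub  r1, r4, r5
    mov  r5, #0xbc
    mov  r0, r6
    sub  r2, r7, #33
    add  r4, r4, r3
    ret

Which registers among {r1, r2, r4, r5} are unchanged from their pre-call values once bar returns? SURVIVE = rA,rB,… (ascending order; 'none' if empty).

prologue: push r0 -> mem[0x7a]=0xa0, sp=0x7a
prologue: push r1 -> mem[0x79]=0x7e, sp=0x79
prologue: push r3 -> mem[0x78]=0x6e, sp=0x78
prologue: push r4 -> mem[0x77]=0x63, sp=0x77
body[0] mov  r3, #0x4a -> r3=0x4a
body[1] add  r7, r4, r5 -> r7=0xc7
body[2] xor  r7, r2, r7 -> r7=0x72
body[3] sub  r1, r4, r5 -> r1=0xff
body[4] mov  r5, #0xbc -> r5=0xbc
body[5] mov  r0, r6 -> r0=0x14
body[6] sub  r2, r7, #33 -> r2=0x51
body[7] add  r4, r4, r3 -> r4=0xad
epilogue: pop r4=0x63, sp=0x78
epilogue: pop r3=0x6e, sp=0x79
epilogue: pop r1=0x7e, sp=0x7a
epilogue: pop r0=0xa0, sp=0x7b
r1: callee-saved, written=True
r2: caller-saved, written=True
r4: callee-saved, written=True
r5: caller-saved, written=True

SURVIVE = r1,r4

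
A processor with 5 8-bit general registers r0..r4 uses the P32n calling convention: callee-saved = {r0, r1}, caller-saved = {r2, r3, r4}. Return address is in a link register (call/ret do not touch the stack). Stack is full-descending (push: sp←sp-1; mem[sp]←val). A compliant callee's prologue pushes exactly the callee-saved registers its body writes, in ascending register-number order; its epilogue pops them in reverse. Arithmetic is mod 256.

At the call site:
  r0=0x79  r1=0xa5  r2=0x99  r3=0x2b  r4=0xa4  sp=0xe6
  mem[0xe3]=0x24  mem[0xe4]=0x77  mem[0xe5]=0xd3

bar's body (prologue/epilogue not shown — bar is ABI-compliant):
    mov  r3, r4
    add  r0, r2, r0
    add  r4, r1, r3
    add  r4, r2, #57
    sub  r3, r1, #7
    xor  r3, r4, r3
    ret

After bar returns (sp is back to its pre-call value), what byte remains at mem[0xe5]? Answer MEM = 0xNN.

prologue: push r0 -> mem[0xe5]=0x79, sp=0xe5
body[0] mov  r3, r4 -> r3=0xa4
body[1] add  r0, r2, r0 -> r0=0x12
body[2] add  r4, r1, r3 -> r4=0x49
body[3] add  r4, r2, #57 -> r4=0xd2
body[4] sub  r3, r1, #7 -> r3=0x9e
body[5] xor  r3, r4, r3 -> r3=0x4c
epilogue: pop r0=0x79, sp=0xe6
prologue pushed ['r0'] at ['0xe5']

MEM = 0x79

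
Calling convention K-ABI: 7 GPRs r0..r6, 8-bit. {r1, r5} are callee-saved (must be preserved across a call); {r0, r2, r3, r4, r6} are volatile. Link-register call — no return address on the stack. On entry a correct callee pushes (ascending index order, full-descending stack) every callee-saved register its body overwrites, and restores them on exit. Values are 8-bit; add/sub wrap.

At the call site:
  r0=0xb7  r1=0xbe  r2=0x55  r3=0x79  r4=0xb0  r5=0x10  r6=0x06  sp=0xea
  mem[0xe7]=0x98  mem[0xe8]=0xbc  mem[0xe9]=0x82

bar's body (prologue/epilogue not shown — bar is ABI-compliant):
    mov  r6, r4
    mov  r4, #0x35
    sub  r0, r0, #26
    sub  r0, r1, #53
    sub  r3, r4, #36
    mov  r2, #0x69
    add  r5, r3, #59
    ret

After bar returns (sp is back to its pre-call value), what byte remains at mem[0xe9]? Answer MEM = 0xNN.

prologue: push r5 → mem[0xe9]=0x10, sp=0xe9
body[0] mov  r6, r4 → r6=0xb0
body[1] mov  r4, #0x35 → r4=0x35
body[2] sub  r0, r0, #26 → r0=0x9d
body[3] sub  r0, r1, #53 → r0=0x89
body[4] sub  r3, r4, #36 → r3=0x11
body[5] mov  r2, #0x69 → r2=0x69
body[6] add  r5, r3, #59 → r5=0x4c
epilogue: pop r5=0x10, sp=0xea
prologue pushed ['r5'] at ['0xe9']

MEM = 0x10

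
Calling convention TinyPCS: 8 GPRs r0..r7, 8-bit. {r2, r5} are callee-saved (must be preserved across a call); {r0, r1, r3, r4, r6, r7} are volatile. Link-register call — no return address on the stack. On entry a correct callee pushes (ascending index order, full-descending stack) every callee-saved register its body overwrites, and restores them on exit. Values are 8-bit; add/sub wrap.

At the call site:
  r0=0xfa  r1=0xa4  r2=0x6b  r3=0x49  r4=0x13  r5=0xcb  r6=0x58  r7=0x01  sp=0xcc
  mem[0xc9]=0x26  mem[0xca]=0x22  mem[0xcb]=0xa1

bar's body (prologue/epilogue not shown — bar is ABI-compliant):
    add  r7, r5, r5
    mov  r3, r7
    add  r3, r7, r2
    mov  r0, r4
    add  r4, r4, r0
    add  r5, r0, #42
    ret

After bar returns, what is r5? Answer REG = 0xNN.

REG = 0xcb

prologue: push r5 -> mem[0xcb]=0xcb, sp=0xcb
body[0] add  r7, r5, r5 -> r7=0x96
body[1] mov  r3, r7 -> r3=0x96
body[2] add  r3, r7, r2 -> r3=0x01
body[3] mov  r0, r4 -> r0=0x13
body[4] add  r4, r4, r0 -> r4=0x26
body[5] add  r5, r0, #42 -> r5=0x3d
epilogue: pop r5=0xcb, sp=0xcc
r5 is callee-saved -> restored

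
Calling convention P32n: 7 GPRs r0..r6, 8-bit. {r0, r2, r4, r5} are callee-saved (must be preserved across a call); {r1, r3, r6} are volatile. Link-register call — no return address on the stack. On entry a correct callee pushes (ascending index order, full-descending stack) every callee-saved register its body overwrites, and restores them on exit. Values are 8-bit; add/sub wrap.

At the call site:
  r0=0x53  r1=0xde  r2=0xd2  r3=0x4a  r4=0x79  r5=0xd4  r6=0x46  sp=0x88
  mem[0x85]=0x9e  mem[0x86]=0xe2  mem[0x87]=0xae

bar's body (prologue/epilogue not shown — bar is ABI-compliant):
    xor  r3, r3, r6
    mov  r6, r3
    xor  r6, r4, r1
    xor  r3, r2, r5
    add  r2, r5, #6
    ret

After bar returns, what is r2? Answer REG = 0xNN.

REG = 0xd2

prologue: push r2 → mem[0x87]=0xd2, sp=0x87
body[0] xor  r3, r3, r6 → r3=0x0c
body[1] mov  r6, r3 → r6=0x0c
body[2] xor  r6, r4, r1 → r6=0xa7
body[3] xor  r3, r2, r5 → r3=0x06
body[4] add  r2, r5, #6 → r2=0xda
epilogue: pop r2=0xd2, sp=0x88
r2 is callee-saved → restored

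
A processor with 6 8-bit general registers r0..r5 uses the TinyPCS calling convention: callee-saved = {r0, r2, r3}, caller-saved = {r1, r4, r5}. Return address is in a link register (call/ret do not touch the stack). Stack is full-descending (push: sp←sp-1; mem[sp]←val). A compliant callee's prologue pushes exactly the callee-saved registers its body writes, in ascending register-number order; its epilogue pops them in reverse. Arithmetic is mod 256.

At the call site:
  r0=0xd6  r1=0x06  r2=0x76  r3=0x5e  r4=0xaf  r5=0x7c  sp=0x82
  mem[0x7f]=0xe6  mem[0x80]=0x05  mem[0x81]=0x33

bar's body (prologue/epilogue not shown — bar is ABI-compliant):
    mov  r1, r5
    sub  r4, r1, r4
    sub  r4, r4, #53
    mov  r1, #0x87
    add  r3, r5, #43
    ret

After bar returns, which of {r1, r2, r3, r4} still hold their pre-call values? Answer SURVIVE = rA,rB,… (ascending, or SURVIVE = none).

SURVIVE = r2,r3

prologue: push r3 -> mem[0x81]=0x5e, sp=0x81
body[0] mov  r1, r5 -> r1=0x7c
body[1] sub  r4, r1, r4 -> r4=0xcd
body[2] sub  r4, r4, #53 -> r4=0x98
body[3] mov  r1, #0x87 -> r1=0x87
body[4] add  r3, r5, #43 -> r3=0xa7
epilogue: pop r3=0x5e, sp=0x82
r1: caller-saved, written=True
r2: callee-saved, written=False
r3: callee-saved, written=True
r4: caller-saved, written=True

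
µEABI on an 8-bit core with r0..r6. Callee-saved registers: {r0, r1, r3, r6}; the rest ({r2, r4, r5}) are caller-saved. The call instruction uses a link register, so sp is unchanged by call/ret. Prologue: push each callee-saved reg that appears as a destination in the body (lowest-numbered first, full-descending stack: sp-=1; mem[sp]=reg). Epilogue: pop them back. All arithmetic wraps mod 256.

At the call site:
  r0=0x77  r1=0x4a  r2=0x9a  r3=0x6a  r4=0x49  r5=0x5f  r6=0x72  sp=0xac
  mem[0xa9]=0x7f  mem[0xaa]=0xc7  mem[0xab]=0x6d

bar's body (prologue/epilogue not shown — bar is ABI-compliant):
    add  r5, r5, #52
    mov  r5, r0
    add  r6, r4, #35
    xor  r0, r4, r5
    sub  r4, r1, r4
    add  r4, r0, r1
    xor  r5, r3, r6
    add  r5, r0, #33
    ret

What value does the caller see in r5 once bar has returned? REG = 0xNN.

REG = 0x5f

prologue: push r0 -> mem[0xab]=0x77, sp=0xab
prologue: push r6 -> mem[0xaa]=0x72, sp=0xaa
body[0] add  r5, r5, #52 -> r5=0x93
body[1] mov  r5, r0 -> r5=0x77
body[2] add  r6, r4, #35 -> r6=0x6c
body[3] xor  r0, r4, r5 -> r0=0x3e
body[4] sub  r4, r1, r4 -> r4=0x01
body[5] add  r4, r0, r1 -> r4=0x88
body[6] xor  r5, r3, r6 -> r5=0x06
body[7] add  r5, r0, #33 -> r5=0x5f
epilogue: pop r6=0x72, sp=0xab
epilogue: pop r0=0x77, sp=0xac
r5 is caller-saved -> body value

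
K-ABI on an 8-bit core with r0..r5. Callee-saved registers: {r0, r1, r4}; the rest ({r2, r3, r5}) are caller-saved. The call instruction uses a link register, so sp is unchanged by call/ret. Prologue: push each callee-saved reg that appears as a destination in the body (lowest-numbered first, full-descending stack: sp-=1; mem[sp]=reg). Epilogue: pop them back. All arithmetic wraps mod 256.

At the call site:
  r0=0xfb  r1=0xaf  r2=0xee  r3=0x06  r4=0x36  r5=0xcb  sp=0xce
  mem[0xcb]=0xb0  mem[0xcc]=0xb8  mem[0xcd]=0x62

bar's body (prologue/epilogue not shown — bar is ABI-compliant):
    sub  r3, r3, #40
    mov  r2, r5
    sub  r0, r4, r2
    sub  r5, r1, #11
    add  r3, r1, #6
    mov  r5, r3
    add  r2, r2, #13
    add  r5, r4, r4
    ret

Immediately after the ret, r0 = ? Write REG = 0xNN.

prologue: push r0 → mem[0xcd]=0xfb, sp=0xcd
body[0] sub  r3, r3, #40 → r3=0xde
body[1] mov  r2, r5 → r2=0xcb
body[2] sub  r0, r4, r2 → r0=0x6b
body[3] sub  r5, r1, #11 → r5=0xa4
body[4] add  r3, r1, #6 → r3=0xb5
body[5] mov  r5, r3 → r5=0xb5
body[6] add  r2, r2, #13 → r2=0xd8
body[7] add  r5, r4, r4 → r5=0x6c
epilogue: pop r0=0xfb, sp=0xce
r0 is callee-saved → restored

REG = 0xfb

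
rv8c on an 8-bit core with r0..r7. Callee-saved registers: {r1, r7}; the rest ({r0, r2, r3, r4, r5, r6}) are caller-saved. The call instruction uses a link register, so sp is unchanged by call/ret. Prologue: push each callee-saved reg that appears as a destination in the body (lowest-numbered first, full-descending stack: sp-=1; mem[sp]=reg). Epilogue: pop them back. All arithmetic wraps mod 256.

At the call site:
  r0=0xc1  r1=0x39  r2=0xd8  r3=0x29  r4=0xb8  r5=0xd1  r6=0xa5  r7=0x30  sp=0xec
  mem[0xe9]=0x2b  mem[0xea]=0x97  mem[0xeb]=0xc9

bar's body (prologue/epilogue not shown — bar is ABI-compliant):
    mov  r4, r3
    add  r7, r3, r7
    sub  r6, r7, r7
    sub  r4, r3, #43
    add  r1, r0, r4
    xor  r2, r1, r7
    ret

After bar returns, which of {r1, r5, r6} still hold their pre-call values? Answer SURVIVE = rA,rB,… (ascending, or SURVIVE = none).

prologue: push r1 -> mem[0xeb]=0x39, sp=0xeb
prologue: push r7 -> mem[0xea]=0x30, sp=0xea
body[0] mov  r4, r3 -> r4=0x29
body[1] add  r7, r3, r7 -> r7=0x59
body[2] sub  r6, r7, r7 -> r6=0x00
body[3] sub  r4, r3, #43 -> r4=0xfe
body[4] add  r1, r0, r4 -> r1=0xbf
body[5] xor  r2, r1, r7 -> r2=0xe6
epilogue: pop r7=0x30, sp=0xeb
epilogue: pop r1=0x39, sp=0xec
r1: callee-saved, written=True
r5: caller-saved, written=False
r6: caller-saved, written=True

SURVIVE = r1,r5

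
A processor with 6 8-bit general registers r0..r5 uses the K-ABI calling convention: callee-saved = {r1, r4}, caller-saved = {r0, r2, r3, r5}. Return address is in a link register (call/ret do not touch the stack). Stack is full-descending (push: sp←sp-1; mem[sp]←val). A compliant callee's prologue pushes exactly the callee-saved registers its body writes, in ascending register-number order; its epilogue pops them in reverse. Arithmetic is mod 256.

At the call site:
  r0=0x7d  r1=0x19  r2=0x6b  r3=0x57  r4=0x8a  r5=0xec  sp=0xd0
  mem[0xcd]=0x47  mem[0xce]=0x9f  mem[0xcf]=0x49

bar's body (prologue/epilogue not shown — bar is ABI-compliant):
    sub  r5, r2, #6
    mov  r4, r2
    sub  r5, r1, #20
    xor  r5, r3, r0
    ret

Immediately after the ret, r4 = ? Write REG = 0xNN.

prologue: push r4 → mem[0xcf]=0x8a, sp=0xcf
body[0] sub  r5, r2, #6 → r5=0x65
body[1] mov  r4, r2 → r4=0x6b
body[2] sub  r5, r1, #20 → r5=0x05
body[3] xor  r5, r3, r0 → r5=0x2a
epilogue: pop r4=0x8a, sp=0xd0
r4 is callee-saved → restored

REG = 0x8a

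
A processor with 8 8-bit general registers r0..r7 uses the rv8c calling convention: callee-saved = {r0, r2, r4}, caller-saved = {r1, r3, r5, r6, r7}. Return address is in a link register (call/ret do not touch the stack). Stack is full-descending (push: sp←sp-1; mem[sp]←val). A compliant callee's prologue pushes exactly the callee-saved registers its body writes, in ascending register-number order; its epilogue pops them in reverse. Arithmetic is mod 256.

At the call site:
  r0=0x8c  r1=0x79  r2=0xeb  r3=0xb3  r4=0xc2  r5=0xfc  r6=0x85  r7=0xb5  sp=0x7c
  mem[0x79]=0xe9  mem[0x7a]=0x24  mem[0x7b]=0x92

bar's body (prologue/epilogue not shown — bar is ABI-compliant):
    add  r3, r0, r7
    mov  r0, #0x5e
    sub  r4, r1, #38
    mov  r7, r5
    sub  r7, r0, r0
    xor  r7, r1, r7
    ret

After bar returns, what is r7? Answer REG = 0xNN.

prologue: push r0 -> mem[0x7b]=0x8c, sp=0x7b
prologue: push r4 -> mem[0x7a]=0xc2, sp=0x7a
body[0] add  r3, r0, r7 -> r3=0x41
body[1] mov  r0, #0x5e -> r0=0x5e
body[2] sub  r4, r1, #38 -> r4=0x53
body[3] mov  r7, r5 -> r7=0xfc
body[4] sub  r7, r0, r0 -> r7=0x00
body[5] xor  r7, r1, r7 -> r7=0x79
epilogue: pop r4=0xc2, sp=0x7b
epilogue: pop r0=0x8c, sp=0x7c
r7 is caller-saved -> body value

REG = 0x79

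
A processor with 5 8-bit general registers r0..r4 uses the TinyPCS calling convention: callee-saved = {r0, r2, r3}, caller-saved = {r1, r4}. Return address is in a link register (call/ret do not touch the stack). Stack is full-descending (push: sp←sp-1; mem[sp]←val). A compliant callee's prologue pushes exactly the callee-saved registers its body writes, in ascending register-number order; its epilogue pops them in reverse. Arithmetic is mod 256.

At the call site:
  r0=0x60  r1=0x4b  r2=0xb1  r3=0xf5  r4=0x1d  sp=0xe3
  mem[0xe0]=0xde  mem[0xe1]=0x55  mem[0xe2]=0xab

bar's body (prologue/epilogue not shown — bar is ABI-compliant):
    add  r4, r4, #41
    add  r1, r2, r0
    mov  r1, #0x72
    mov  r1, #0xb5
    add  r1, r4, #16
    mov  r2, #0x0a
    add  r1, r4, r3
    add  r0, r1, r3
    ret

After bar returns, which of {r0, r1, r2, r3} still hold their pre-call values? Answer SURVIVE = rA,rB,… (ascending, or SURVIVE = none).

prologue: push r0 -> mem[0xe2]=0x60, sp=0xe2
prologue: push r2 -> mem[0xe1]=0xb1, sp=0xe1
body[0] add  r4, r4, #41 -> r4=0x46
body[1] add  r1, r2, r0 -> r1=0x11
body[2] mov  r1, #0x72 -> r1=0x72
body[3] mov  r1, #0xb5 -> r1=0xb5
body[4] add  r1, r4, #16 -> r1=0x56
body[5] mov  r2, #0x0a -> r2=0x0a
body[6] add  r1, r4, r3 -> r1=0x3b
body[7] add  r0, r1, r3 -> r0=0x30
epilogue: pop r2=0xb1, sp=0xe2
epilogue: pop r0=0x60, sp=0xe3
r0: callee-saved, written=True
r1: caller-saved, written=True
r2: callee-saved, written=True
r3: callee-saved, written=False

SURVIVE = r0,r2,r3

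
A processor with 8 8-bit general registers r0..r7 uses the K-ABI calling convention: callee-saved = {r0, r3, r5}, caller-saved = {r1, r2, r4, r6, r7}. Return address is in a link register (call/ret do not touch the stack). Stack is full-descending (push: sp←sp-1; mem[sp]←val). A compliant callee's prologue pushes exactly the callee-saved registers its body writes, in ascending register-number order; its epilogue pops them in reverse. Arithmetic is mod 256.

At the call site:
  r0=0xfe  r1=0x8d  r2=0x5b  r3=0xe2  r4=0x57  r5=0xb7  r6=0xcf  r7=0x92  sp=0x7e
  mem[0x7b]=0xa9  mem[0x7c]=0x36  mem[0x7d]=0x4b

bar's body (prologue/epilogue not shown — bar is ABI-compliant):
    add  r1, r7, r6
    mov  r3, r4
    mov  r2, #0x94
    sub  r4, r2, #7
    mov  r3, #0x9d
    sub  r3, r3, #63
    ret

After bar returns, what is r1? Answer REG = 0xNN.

prologue: push r3 -> mem[0x7d]=0xe2, sp=0x7d
body[0] add  r1, r7, r6 -> r1=0x61
body[1] mov  r3, r4 -> r3=0x57
body[2] mov  r2, #0x94 -> r2=0x94
body[3] sub  r4, r2, #7 -> r4=0x8d
body[4] mov  r3, #0x9d -> r3=0x9d
body[5] sub  r3, r3, #63 -> r3=0x5e
epilogue: pop r3=0xe2, sp=0x7e
r1 is caller-saved -> body value

REG = 0x61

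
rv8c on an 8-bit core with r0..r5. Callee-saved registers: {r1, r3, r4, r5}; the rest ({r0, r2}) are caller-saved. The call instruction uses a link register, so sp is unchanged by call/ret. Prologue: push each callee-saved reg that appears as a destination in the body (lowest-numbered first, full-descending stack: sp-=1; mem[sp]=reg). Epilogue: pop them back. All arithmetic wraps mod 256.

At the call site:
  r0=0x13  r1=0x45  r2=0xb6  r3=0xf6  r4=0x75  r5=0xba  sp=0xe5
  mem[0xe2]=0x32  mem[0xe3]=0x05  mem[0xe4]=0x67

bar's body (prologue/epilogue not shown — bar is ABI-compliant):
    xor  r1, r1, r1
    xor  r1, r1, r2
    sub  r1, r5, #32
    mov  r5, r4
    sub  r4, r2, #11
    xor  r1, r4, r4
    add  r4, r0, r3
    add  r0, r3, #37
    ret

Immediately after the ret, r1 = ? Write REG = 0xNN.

REG = 0x45

prologue: push r1 → mem[0xe4]=0x45, sp=0xe4
prologue: push r4 → mem[0xe3]=0x75, sp=0xe3
prologue: push r5 → mem[0xe2]=0xba, sp=0xe2
body[0] xor  r1, r1, r1 → r1=0x00
body[1] xor  r1, r1, r2 → r1=0xb6
body[2] sub  r1, r5, #32 → r1=0x9a
body[3] mov  r5, r4 → r5=0x75
body[4] sub  r4, r2, #11 → r4=0xab
body[5] xor  r1, r4, r4 → r1=0x00
body[6] add  r4, r0, r3 → r4=0x09
body[7] add  r0, r3, #37 → r0=0x1b
epilogue: pop r5=0xba, sp=0xe3
epilogue: pop r4=0x75, sp=0xe4
epilogue: pop r1=0x45, sp=0xe5
r1 is callee-saved → restored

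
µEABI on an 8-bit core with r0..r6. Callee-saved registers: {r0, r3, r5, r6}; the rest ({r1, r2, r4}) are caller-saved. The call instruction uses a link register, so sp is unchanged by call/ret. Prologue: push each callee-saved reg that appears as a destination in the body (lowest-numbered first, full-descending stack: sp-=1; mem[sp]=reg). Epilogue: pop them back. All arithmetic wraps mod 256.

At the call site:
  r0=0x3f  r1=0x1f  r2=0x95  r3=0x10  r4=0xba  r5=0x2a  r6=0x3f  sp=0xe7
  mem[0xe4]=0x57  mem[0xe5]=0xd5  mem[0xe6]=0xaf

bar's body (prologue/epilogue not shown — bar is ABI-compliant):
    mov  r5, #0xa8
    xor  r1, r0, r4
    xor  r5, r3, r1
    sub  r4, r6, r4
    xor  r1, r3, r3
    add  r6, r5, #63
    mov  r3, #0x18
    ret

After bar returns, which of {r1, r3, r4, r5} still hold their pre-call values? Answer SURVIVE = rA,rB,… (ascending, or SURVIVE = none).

SURVIVE = r3,r5

prologue: push r3 -> mem[0xe6]=0x10, sp=0xe6
prologue: push r5 -> mem[0xe5]=0x2a, sp=0xe5
prologue: push r6 -> mem[0xe4]=0x3f, sp=0xe4
body[0] mov  r5, #0xa8 -> r5=0xa8
body[1] xor  r1, r0, r4 -> r1=0x85
body[2] xor  r5, r3, r1 -> r5=0x95
body[3] sub  r4, r6, r4 -> r4=0x85
body[4] xor  r1, r3, r3 -> r1=0x00
body[5] add  r6, r5, #63 -> r6=0xd4
body[6] mov  r3, #0x18 -> r3=0x18
epilogue: pop r6=0x3f, sp=0xe5
epilogue: pop r5=0x2a, sp=0xe6
epilogue: pop r3=0x10, sp=0xe7
r1: caller-saved, written=True
r3: callee-saved, written=True
r4: caller-saved, written=True
r5: callee-saved, written=True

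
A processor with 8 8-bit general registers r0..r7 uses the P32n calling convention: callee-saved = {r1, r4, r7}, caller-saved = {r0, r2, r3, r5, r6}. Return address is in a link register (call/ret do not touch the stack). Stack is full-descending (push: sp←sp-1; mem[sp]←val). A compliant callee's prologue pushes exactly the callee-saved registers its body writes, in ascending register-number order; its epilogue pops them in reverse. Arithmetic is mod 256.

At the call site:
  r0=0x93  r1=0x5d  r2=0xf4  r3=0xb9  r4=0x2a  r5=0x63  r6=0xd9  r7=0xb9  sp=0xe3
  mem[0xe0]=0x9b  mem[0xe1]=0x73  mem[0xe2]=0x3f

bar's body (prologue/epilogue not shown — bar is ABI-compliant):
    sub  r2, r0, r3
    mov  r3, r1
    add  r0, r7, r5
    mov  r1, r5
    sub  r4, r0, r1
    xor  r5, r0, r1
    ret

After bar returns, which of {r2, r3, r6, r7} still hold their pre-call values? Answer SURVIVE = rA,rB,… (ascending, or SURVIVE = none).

prologue: push r1 -> mem[0xe2]=0x5d, sp=0xe2
prologue: push r4 -> mem[0xe1]=0x2a, sp=0xe1
body[0] sub  r2, r0, r3 -> r2=0xda
body[1] mov  r3, r1 -> r3=0x5d
body[2] add  r0, r7, r5 -> r0=0x1c
body[3] mov  r1, r5 -> r1=0x63
body[4] sub  r4, r0, r1 -> r4=0xb9
body[5] xor  r5, r0, r1 -> r5=0x7f
epilogue: pop r4=0x2a, sp=0xe2
epilogue: pop r1=0x5d, sp=0xe3
r2: caller-saved, written=True
r3: caller-saved, written=True
r6: caller-saved, written=False
r7: callee-saved, written=False

SURVIVE = r6,r7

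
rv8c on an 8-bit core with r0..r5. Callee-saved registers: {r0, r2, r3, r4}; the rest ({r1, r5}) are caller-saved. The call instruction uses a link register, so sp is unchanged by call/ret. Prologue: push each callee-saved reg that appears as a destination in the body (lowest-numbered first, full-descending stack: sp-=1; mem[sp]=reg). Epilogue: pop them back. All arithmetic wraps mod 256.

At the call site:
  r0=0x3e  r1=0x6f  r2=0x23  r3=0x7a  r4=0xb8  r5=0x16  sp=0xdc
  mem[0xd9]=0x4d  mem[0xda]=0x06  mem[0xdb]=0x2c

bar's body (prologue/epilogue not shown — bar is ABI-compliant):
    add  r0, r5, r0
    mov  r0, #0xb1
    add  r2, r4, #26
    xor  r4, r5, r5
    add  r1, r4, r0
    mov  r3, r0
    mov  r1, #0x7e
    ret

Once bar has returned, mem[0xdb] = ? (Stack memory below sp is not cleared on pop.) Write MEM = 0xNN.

prologue: push r0 → mem[0xdb]=0x3e, sp=0xdb
prologue: push r2 → mem[0xda]=0x23, sp=0xda
prologue: push r3 → mem[0xd9]=0x7a, sp=0xd9
prologue: push r4 → mem[0xd8]=0xb8, sp=0xd8
body[0] add  r0, r5, r0 → r0=0x54
body[1] mov  r0, #0xb1 → r0=0xb1
body[2] add  r2, r4, #26 → r2=0xd2
body[3] xor  r4, r5, r5 → r4=0x00
body[4] add  r1, r4, r0 → r1=0xb1
body[5] mov  r3, r0 → r3=0xb1
body[6] mov  r1, #0x7e → r1=0x7e
epilogue: pop r4=0xb8, sp=0xd9
epilogue: pop r3=0x7a, sp=0xda
epilogue: pop r2=0x23, sp=0xdb
epilogue: pop r0=0x3e, sp=0xdc
prologue pushed ['r0', 'r2', 'r3', 'r4'] at ['0xdb', '0xda', '0xd9', '0xd8']

MEM = 0x3e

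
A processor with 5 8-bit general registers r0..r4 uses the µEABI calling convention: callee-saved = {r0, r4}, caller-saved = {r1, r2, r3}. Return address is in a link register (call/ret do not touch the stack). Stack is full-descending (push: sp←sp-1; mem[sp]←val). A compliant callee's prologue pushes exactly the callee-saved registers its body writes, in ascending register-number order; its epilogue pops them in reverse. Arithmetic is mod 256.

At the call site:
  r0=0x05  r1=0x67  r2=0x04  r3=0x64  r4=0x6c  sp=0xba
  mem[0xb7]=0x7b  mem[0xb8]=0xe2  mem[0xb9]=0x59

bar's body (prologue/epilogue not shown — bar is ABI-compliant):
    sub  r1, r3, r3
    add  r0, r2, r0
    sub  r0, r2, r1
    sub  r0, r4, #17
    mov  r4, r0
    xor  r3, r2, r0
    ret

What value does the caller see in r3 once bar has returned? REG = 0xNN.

REG = 0x5f

prologue: push r0 -> mem[0xb9]=0x05, sp=0xb9
prologue: push r4 -> mem[0xb8]=0x6c, sp=0xb8
body[0] sub  r1, r3, r3 -> r1=0x00
body[1] add  r0, r2, r0 -> r0=0x09
body[2] sub  r0, r2, r1 -> r0=0x04
body[3] sub  r0, r4, #17 -> r0=0x5b
body[4] mov  r4, r0 -> r4=0x5b
body[5] xor  r3, r2, r0 -> r3=0x5f
epilogue: pop r4=0x6c, sp=0xb9
epilogue: pop r0=0x05, sp=0xba
r3 is caller-saved -> body value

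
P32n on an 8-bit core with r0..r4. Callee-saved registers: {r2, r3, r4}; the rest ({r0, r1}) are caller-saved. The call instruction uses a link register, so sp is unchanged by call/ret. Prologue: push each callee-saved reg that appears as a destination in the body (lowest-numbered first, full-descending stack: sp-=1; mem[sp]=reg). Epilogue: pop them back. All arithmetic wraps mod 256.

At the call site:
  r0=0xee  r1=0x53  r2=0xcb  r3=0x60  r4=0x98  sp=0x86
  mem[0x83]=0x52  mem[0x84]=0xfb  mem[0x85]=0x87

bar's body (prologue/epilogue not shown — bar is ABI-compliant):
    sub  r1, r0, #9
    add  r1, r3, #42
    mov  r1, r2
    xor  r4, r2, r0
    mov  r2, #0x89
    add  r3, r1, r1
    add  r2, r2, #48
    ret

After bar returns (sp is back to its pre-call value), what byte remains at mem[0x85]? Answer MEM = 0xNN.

MEM = 0xcb

prologue: push r2 → mem[0x85]=0xcb, sp=0x85
prologue: push r3 → mem[0x84]=0x60, sp=0x84
prologue: push r4 → mem[0x83]=0x98, sp=0x83
body[0] sub  r1, r0, #9 → r1=0xe5
body[1] add  r1, r3, #42 → r1=0x8a
body[2] mov  r1, r2 → r1=0xcb
body[3] xor  r4, r2, r0 → r4=0x25
body[4] mov  r2, #0x89 → r2=0x89
body[5] add  r3, r1, r1 → r3=0x96
body[6] add  r2, r2, #48 → r2=0xb9
epilogue: pop r4=0x98, sp=0x84
epilogue: pop r3=0x60, sp=0x85
epilogue: pop r2=0xcb, sp=0x86
prologue pushed ['r2', 'r3', 'r4'] at ['0x85', '0x84', '0x83']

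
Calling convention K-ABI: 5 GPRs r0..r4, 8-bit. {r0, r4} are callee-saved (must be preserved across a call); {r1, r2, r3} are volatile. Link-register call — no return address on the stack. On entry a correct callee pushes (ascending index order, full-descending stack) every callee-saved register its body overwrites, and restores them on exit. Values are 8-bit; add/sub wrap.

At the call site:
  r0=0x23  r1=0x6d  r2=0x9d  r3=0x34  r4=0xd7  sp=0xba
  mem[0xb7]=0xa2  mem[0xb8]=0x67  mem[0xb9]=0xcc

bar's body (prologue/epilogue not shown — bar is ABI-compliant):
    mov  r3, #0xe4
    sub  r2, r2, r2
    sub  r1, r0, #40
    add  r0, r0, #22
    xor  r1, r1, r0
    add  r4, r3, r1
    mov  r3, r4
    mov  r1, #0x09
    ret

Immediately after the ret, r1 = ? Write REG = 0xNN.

prologue: push r0 → mem[0xb9]=0x23, sp=0xb9
prologue: push r4 → mem[0xb8]=0xd7, sp=0xb8
body[0] mov  r3, #0xe4 → r3=0xe4
body[1] sub  r2, r2, r2 → r2=0x00
body[2] sub  r1, r0, #40 → r1=0xfb
body[3] add  r0, r0, #22 → r0=0x39
body[4] xor  r1, r1, r0 → r1=0xc2
body[5] add  r4, r3, r1 → r4=0xa6
body[6] mov  r3, r4 → r3=0xa6
body[7] mov  r1, #0x09 → r1=0x09
epilogue: pop r4=0xd7, sp=0xb9
epilogue: pop r0=0x23, sp=0xba
r1 is caller-saved → body value

REG = 0x09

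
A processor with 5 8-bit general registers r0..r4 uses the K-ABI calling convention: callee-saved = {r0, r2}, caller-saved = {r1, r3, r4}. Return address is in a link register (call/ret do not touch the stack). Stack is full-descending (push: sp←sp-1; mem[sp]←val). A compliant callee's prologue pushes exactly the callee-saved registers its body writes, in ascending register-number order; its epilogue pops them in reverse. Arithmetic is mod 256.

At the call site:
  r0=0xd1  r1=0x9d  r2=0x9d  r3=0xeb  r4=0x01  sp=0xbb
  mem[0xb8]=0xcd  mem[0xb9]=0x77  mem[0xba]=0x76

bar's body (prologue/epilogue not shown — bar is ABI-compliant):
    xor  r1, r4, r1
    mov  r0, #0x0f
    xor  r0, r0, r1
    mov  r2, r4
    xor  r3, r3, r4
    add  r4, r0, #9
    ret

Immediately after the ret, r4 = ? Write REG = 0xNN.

prologue: push r0 -> mem[0xba]=0xd1, sp=0xba
prologue: push r2 -> mem[0xb9]=0x9d, sp=0xb9
body[0] xor  r1, r4, r1 -> r1=0x9c
body[1] mov  r0, #0x0f -> r0=0x0f
body[2] xor  r0, r0, r1 -> r0=0x93
body[3] mov  r2, r4 -> r2=0x01
body[4] xor  r3, r3, r4 -> r3=0xea
body[5] add  r4, r0, #9 -> r4=0x9c
epilogue: pop r2=0x9d, sp=0xba
epilogue: pop r0=0xd1, sp=0xbb
r4 is caller-saved -> body value

REG = 0x9c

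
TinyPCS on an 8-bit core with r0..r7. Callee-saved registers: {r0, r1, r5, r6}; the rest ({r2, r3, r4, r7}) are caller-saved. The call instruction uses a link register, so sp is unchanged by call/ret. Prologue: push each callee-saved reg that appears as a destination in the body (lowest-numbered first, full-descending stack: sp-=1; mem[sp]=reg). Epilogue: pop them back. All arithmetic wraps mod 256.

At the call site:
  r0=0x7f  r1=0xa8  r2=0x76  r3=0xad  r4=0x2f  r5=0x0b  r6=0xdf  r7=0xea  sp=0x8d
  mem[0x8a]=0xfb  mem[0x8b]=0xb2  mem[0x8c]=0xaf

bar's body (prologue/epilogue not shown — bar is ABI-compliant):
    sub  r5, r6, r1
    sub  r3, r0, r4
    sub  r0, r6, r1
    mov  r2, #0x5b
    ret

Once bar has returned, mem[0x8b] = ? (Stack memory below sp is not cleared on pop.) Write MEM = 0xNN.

MEM = 0x0b

prologue: push r0 -> mem[0x8c]=0x7f, sp=0x8c
prologue: push r5 -> mem[0x8b]=0x0b, sp=0x8b
body[0] sub  r5, r6, r1 -> r5=0x37
body[1] sub  r3, r0, r4 -> r3=0x50
body[2] sub  r0, r6, r1 -> r0=0x37
body[3] mov  r2, #0x5b -> r2=0x5b
epilogue: pop r5=0x0b, sp=0x8c
epilogue: pop r0=0x7f, sp=0x8d
prologue pushed ['r0', 'r5'] at ['0x8c', '0x8b']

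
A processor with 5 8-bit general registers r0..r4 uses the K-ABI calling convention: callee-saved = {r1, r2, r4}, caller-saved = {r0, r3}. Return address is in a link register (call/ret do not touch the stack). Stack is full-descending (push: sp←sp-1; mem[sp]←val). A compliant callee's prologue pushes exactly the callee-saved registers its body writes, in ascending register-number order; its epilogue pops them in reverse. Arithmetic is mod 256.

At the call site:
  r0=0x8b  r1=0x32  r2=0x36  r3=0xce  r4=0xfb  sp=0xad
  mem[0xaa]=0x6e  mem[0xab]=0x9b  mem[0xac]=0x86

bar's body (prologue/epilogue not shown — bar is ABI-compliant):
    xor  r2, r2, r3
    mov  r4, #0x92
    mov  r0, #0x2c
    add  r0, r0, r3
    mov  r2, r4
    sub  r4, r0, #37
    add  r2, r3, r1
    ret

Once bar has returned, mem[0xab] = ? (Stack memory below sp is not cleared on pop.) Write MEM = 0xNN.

MEM = 0xfb

prologue: push r2 -> mem[0xac]=0x36, sp=0xac
prologue: push r4 -> mem[0xab]=0xfb, sp=0xab
body[0] xor  r2, r2, r3 -> r2=0xf8
body[1] mov  r4, #0x92 -> r4=0x92
body[2] mov  r0, #0x2c -> r0=0x2c
body[3] add  r0, r0, r3 -> r0=0xfa
body[4] mov  r2, r4 -> r2=0x92
body[5] sub  r4, r0, #37 -> r4=0xd5
body[6] add  r2, r3, r1 -> r2=0x00
epilogue: pop r4=0xfb, sp=0xac
epilogue: pop r2=0x36, sp=0xad
prologue pushed ['r2', 'r4'] at ['0xac', '0xab']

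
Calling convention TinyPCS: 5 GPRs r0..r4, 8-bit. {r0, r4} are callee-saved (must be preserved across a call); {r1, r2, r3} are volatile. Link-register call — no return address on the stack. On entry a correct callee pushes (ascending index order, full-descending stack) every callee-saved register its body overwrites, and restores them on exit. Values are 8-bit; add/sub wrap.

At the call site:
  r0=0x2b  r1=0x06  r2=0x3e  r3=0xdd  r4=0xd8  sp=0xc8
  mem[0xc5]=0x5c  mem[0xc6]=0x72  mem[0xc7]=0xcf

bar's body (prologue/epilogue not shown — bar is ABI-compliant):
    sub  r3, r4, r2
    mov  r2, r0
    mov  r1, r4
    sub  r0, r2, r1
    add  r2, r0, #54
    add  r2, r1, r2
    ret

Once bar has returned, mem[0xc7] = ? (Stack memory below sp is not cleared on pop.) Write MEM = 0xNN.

MEM = 0x2b

prologue: push r0 → mem[0xc7]=0x2b, sp=0xc7
body[0] sub  r3, r4, r2 → r3=0x9a
body[1] mov  r2, r0 → r2=0x2b
body[2] mov  r1, r4 → r1=0xd8
body[3] sub  r0, r2, r1 → r0=0x53
body[4] add  r2, r0, #54 → r2=0x89
body[5] add  r2, r1, r2 → r2=0x61
epilogue: pop r0=0x2b, sp=0xc8
prologue pushed ['r0'] at ['0xc7']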